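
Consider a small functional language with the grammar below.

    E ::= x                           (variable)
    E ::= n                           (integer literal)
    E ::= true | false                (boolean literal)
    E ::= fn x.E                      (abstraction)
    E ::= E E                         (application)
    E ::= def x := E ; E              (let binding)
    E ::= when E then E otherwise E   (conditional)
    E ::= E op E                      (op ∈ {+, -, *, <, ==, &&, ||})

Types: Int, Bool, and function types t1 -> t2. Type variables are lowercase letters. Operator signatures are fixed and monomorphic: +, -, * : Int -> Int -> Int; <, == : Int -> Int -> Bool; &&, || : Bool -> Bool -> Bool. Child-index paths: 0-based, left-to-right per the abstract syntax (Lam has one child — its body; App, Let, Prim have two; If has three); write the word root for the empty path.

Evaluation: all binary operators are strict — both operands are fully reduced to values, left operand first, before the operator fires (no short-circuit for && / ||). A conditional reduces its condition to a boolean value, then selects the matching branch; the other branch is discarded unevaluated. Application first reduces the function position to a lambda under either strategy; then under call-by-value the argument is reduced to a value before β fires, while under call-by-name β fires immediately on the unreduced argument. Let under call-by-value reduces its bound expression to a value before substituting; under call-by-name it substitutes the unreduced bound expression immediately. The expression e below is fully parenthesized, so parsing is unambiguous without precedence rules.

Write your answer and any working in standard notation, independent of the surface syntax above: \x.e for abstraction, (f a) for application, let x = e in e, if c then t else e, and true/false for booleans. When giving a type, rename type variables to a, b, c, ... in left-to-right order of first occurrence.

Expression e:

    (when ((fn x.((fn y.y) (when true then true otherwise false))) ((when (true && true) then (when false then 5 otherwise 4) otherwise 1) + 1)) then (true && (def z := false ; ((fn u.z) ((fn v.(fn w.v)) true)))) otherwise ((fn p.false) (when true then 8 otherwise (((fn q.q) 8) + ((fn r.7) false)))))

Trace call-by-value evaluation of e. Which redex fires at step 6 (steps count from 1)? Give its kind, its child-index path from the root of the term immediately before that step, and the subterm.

Answer: if at 0.1 : (if true then true else false)

Derivation:
step 0: (if ((\x.((\y.y) (if true then true else false))) ((if (true && true) then (if false then 5 else 4) else 1) + 1)) then (true && (let z = false in ((\u.z) ((\v.(\w.v)) true)))) else ((\p.false) (if true then 8 else (((\q.q) 8) + ((\r.7) false)))))
step 1: [delta@0.1.0.0] (if ((\x.((\y.y) (if true then true else false))) ((if true then (if false then 5 else 4) else 1) + 1)) then (true && (let z = false in ((\u.z) ((\v.(\w.v)) true)))) else ((\p.false) (if true then 8 else (((\q.q) 8) + ((\r.7) false)))))
step 2: [if@0.1.0] (if ((\x.((\y.y) (if true then true else false))) ((if false then 5 else 4) + 1)) then (true && (let z = false in ((\u.z) ((\v.(\w.v)) true)))) else ((\p.false) (if true then 8 else (((\q.q) 8) + ((\r.7) false)))))
step 3: [if@0.1.0] (if ((\x.((\y.y) (if true then true else false))) (4 + 1)) then (true && (let z = false in ((\u.z) ((\v.(\w.v)) true)))) else ((\p.false) (if true then 8 else (((\q.q) 8) + ((\r.7) false)))))
step 4: [delta@0.1] (if ((\x.((\y.y) (if true then true else false))) 5) then (true && (let z = false in ((\u.z) ((\v.(\w.v)) true)))) else ((\p.false) (if true then 8 else (((\q.q) 8) + ((\r.7) false)))))
step 5: [beta@0] (if ((\y.y) (if true then true else false)) then (true && (let z = false in ((\u.z) ((\v.(\w.v)) true)))) else ((\p.false) (if true then 8 else (((\q.q) 8) + ((\r.7) false)))))
step 6: [if@0.1] (if ((\y.y) true) then (true && (let z = false in ((\u.z) ((\v.(\w.v)) true)))) else ((\p.false) (if true then 8 else (((\q.q) 8) + ((\r.7) false)))))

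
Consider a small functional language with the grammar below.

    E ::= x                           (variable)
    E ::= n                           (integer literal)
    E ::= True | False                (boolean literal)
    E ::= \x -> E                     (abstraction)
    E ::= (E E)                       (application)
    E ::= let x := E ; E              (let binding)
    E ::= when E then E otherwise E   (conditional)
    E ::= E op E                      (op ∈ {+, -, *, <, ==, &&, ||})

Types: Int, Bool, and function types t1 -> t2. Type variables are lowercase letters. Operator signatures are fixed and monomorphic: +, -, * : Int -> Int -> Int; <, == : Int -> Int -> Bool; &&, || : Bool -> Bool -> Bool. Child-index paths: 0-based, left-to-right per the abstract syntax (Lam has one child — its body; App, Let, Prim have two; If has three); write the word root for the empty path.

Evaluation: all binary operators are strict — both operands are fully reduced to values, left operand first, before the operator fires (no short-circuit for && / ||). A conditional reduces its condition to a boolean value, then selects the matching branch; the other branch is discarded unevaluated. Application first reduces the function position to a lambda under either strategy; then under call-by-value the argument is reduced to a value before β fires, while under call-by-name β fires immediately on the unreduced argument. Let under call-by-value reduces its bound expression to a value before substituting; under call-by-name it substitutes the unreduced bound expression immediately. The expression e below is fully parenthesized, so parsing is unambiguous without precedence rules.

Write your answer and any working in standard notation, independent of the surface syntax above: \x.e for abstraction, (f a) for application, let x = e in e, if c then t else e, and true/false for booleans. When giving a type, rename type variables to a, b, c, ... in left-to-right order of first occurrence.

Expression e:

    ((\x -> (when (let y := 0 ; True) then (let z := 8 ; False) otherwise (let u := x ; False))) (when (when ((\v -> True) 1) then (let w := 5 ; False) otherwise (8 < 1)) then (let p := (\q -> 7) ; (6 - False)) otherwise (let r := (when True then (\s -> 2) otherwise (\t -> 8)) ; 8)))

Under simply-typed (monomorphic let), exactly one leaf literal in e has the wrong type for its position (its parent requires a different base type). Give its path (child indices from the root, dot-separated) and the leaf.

Trace:
let y : Int
  unify Bool ~ Bool
let z : Int
x : a
let u : a
  unify Bool ~ Bool
\x._ : a -> Bool
\v._ : b -> Bool
  unify b -> Bool ~ Int -> c
  unify b ~ Int
  unify Bool ~ c
_ _ : Bool
  unify Bool ~ Bool
let w : Int
  unify Int ~ Int
  unify Int ~ Int
  unify Bool ~ Bool
  unify Bool ~ Bool
\q._ : d -> Int
let p : d -> Int
  unify Int ~ Int
  unify Bool ~ Int
  FAIL: mismatch Bool ~ Int

Answer: 1.1.1.1 : false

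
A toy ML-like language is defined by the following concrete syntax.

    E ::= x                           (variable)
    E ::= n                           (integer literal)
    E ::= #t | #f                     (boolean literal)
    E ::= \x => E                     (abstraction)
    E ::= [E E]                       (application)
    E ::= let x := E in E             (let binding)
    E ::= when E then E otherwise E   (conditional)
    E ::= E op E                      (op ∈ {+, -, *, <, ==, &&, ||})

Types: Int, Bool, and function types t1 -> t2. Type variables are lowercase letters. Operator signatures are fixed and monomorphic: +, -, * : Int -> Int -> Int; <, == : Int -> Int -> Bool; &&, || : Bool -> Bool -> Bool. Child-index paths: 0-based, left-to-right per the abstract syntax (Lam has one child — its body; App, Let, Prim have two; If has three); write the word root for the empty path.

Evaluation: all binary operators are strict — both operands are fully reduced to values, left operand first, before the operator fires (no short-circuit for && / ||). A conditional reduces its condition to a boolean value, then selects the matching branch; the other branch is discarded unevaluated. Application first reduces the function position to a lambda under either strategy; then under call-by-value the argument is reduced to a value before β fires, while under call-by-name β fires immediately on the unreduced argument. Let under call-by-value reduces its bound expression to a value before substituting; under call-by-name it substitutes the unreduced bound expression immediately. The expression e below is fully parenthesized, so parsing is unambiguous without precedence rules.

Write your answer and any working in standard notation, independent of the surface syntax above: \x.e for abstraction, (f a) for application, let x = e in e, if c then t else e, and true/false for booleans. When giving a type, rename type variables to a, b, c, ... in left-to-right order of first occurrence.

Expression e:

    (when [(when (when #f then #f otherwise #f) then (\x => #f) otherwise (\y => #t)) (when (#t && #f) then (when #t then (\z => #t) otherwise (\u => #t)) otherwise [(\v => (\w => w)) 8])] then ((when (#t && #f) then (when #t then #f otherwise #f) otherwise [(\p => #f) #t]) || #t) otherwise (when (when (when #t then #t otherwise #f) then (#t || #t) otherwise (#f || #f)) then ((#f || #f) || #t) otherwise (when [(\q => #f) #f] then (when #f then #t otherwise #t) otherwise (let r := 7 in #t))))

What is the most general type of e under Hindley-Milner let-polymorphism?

Working:
  unify Bool ~ Bool
  unify Bool ~ Bool
  unify Bool ~ Bool
\x._ : a -> Bool
\y._ : b -> Bool
  unify a -> Bool ~ b -> Bool
  unify a ~ b
  unify Bool ~ Bool
  unify Bool ~ Bool
  unify Bool ~ Bool
  unify Bool ~ Bool
  unify Bool ~ Bool
\z._ : c -> Bool
\u._ : d -> Bool
  unify c -> Bool ~ d -> Bool
  unify c ~ d
  unify Bool ~ Bool
w : f
\w._ : f -> f
\v._ : e -> f -> f
  unify e -> f -> f ~ Int -> g
  unify e ~ Int
  unify f -> f ~ g
_ _ : f -> f
  unify d -> Bool ~ f -> f
  unify d ~ f
  unify Bool ~ f
  unify b -> Bool ~ (Bool -> Bool) -> h
  unify b ~ Bool -> Bool
  unify Bool ~ h
_ _ : Bool
  unify Bool ~ Bool
  unify Bool ~ Bool
  unify Bool ~ Bool
  unify Bool ~ Bool
  unify Bool ~ Bool
  unify Bool ~ Bool
\p._ : i -> Bool
  unify i -> Bool ~ Bool -> j
  unify i ~ Bool
  unify Bool ~ j
_ _ : Bool
  unify Bool ~ Bool
  unify Bool ~ Bool
  unify Bool ~ Bool
  unify Bool ~ Bool
  unify Bool ~ Bool
  unify Bool ~ Bool
  unify Bool ~ Bool
  unify Bool ~ Bool
  unify Bool ~ Bool
  unify Bool ~ Bool
  unify Bool ~ Bool
  unify Bool ~ Bool
  unify Bool ~ Bool
  unify Bool ~ Bool
  unify Bool ~ Bool
  unify Bool ~ Bool
\q._ : k -> Bool
  unify k -> Bool ~ Bool -> l
  unify k ~ Bool
  unify Bool ~ l
_ _ : Bool
  unify Bool ~ Bool
  unify Bool ~ Bool
  unify Bool ~ Bool
let r : Int
  unify Bool ~ Bool
  unify Bool ~ Bool
  unify Bool ~ Bool

Answer: Bool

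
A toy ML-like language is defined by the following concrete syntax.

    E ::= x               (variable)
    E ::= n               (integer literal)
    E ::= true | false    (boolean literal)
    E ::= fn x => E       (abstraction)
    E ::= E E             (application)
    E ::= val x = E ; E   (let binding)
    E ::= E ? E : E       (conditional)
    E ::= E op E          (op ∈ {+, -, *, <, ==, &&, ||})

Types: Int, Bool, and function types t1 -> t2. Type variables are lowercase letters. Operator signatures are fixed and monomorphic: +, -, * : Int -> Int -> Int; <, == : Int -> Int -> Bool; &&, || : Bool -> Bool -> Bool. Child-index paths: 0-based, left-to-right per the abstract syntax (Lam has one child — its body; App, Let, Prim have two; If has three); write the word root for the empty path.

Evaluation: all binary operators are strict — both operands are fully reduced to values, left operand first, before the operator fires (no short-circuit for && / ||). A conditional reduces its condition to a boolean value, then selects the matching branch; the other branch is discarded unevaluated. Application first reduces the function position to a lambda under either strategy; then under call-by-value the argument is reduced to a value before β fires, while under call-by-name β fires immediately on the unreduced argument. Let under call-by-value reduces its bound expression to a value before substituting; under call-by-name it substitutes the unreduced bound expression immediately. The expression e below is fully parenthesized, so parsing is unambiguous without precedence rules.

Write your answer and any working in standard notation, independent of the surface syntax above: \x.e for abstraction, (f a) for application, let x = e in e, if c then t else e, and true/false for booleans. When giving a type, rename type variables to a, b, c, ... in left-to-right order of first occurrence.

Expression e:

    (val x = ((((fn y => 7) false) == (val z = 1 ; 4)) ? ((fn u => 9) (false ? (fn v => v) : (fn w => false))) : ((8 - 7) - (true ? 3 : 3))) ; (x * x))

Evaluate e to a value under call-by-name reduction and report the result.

Answer: 4

Derivation:
step 0: (let x = (if (((\y.7) false) == (let z = 1 in 4)) then ((\u.9) (if false then (\v.v) else (\w.false))) else ((8 - 7) - (if true then 3 else 3))) in (x * x))
step 1: [let@root] ((if (((\y.7) false) == (let z = 1 in 4)) then ((\u.9) (if false then (\v.v) else (\w.false))) else ((8 - 7) - (if true then 3 else 3))) * (if (((\y.7) false) == (let z = 1 in 4)) then ((\u.9) (if false then (\v.v) else (\w.false))) else ((8 - 7) - (if true then 3 else 3))))
step 2: [beta@0.0.0] ((if (7 == (let z = 1 in 4)) then ((\u.9) (if false then (\v.v) else (\w.false))) else ((8 - 7) - (if true then 3 else 3))) * (if (((\y.7) false) == (let z = 1 in 4)) then ((\u.9) (if false then (\v.v) else (\w.false))) else ((8 - 7) - (if true then 3 else 3))))
step 3: [let@0.0.1] ((if (7 == 4) then ((\u.9) (if false then (\v.v) else (\w.false))) else ((8 - 7) - (if true then 3 else 3))) * (if (((\y.7) false) == (let z = 1 in 4)) then ((\u.9) (if false then (\v.v) else (\w.false))) else ((8 - 7) - (if true then 3 else 3))))
step 4: [delta@0.0] ((if false then ((\u.9) (if false then (\v.v) else (\w.false))) else ((8 - 7) - (if true then 3 else 3))) * (if (((\y.7) false) == (let z = 1 in 4)) then ((\u.9) (if false then (\v.v) else (\w.false))) else ((8 - 7) - (if true then 3 else 3))))
step 5: [if@0] (((8 - 7) - (if true then 3 else 3)) * (if (((\y.7) false) == (let z = 1 in 4)) then ((\u.9) (if false then (\v.v) else (\w.false))) else ((8 - 7) - (if true then 3 else 3))))
step 6: [delta@0.0] ((1 - (if true then 3 else 3)) * (if (((\y.7) false) == (let z = 1 in 4)) then ((\u.9) (if false then (\v.v) else (\w.false))) else ((8 - 7) - (if true then 3 else 3))))
step 7: [if@0.1] ((1 - 3) * (if (((\y.7) false) == (let z = 1 in 4)) then ((\u.9) (if false then (\v.v) else (\w.false))) else ((8 - 7) - (if true then 3 else 3))))
step 8: [delta@0] (-2 * (if (((\y.7) false) == (let z = 1 in 4)) then ((\u.9) (if false then (\v.v) else (\w.false))) else ((8 - 7) - (if true then 3 else 3))))
step 9: [beta@1.0.0] (-2 * (if (7 == (let z = 1 in 4)) then ((\u.9) (if false then (\v.v) else (\w.false))) else ((8 - 7) - (if true then 3 else 3))))
step 10: [let@1.0.1] (-2 * (if (7 == 4) then ((\u.9) (if false then (\v.v) else (\w.false))) else ((8 - 7) - (if true then 3 else 3))))
step 11: [delta@1.0] (-2 * (if false then ((\u.9) (if false then (\v.v) else (\w.false))) else ((8 - 7) - (if true then 3 else 3))))
step 12: [if@1] (-2 * ((8 - 7) - (if true then 3 else 3)))
step 13: [delta@1.0] (-2 * (1 - (if true then 3 else 3)))
step 14: [if@1.1] (-2 * (1 - 3))
step 15: [delta@1] (-2 * -2)
step 16: [delta@root] 4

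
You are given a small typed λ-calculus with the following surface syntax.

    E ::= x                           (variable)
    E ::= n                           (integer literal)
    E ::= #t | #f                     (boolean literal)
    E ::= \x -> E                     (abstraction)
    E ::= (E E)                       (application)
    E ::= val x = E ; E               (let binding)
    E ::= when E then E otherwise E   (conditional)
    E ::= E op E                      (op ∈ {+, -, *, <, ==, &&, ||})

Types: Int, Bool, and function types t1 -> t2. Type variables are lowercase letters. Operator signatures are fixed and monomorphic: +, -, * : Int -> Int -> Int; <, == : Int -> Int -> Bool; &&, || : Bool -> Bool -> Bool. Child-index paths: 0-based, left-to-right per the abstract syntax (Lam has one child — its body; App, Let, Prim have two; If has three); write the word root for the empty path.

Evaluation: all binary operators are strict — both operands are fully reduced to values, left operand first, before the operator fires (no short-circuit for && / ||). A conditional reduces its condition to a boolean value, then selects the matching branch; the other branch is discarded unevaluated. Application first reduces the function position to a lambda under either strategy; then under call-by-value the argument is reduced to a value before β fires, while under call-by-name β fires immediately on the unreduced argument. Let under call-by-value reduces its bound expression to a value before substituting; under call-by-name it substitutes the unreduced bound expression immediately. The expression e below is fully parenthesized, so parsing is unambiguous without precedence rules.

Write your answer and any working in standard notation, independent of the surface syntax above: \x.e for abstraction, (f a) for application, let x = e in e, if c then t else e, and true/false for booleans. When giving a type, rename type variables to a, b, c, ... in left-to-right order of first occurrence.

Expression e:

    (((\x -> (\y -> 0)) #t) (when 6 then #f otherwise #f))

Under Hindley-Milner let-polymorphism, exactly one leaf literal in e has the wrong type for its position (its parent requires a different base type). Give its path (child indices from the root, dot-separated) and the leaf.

Answer: 1.0 : 6

Trace:
\y._ : b -> Int
\x._ : a -> b -> Int
  unify a -> b -> Int ~ Bool -> c
  unify a ~ Bool
  unify b -> Int ~ c
_ _ : b -> Int
  unify Int ~ Bool
  FAIL: mismatch Int ~ Bool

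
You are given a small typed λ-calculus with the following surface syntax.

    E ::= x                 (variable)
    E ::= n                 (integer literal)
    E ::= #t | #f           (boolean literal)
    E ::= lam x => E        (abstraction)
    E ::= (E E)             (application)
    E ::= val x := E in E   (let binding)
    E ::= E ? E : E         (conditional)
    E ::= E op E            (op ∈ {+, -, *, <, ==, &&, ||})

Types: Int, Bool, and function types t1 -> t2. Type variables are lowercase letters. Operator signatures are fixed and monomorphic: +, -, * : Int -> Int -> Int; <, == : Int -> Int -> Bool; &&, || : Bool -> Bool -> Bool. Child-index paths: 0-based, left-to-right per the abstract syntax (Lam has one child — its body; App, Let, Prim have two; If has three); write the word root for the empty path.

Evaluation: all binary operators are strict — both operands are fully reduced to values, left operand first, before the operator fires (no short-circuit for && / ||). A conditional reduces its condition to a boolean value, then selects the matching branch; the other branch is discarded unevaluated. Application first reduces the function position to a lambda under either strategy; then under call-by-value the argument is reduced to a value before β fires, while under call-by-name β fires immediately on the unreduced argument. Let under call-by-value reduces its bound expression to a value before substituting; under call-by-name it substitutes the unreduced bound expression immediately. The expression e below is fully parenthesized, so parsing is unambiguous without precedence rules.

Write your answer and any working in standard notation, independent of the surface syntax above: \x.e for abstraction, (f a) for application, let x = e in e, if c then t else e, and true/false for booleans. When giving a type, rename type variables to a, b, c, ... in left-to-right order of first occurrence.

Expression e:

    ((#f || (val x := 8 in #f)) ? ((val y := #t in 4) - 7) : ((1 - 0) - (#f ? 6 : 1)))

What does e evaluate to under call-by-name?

Derivation:
step 0: (if (false || (let x = 8 in false)) then ((let y = true in 4) - 7) else ((1 - 0) - (if false then 6 else 1)))
step 1: [let@0.1] (if (false || false) then ((let y = true in 4) - 7) else ((1 - 0) - (if false then 6 else 1)))
step 2: [delta@0] (if false then ((let y = true in 4) - 7) else ((1 - 0) - (if false then 6 else 1)))
step 3: [if@root] ((1 - 0) - (if false then 6 else 1))
step 4: [delta@0] (1 - (if false then 6 else 1))
step 5: [if@1] (1 - 1)
step 6: [delta@root] 0

Answer: 0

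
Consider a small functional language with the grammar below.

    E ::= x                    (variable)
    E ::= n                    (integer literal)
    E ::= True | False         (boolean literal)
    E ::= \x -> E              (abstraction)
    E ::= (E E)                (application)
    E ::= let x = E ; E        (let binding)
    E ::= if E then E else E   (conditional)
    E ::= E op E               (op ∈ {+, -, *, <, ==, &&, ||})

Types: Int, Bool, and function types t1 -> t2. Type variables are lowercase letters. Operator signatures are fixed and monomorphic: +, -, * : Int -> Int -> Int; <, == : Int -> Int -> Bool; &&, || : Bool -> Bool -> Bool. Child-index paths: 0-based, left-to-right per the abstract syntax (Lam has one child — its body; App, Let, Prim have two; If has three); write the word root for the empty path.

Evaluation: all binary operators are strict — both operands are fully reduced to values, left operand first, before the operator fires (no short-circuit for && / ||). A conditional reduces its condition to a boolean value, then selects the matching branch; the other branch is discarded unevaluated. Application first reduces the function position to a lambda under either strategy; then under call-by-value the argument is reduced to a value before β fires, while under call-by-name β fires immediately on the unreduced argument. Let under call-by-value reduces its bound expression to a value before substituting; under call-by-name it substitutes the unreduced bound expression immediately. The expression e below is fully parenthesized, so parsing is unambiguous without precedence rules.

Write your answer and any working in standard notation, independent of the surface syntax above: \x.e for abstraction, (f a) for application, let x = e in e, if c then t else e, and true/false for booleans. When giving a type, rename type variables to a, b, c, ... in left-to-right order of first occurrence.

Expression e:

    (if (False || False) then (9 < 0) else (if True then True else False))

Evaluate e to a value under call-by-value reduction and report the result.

Derivation:
step 0: (if (false || false) then (9 < 0) else (if true then true else false))
step 1: [delta@0] (if false then (9 < 0) else (if true then true else false))
step 2: [if@root] (if true then true else false)
step 3: [if@root] true

Answer: true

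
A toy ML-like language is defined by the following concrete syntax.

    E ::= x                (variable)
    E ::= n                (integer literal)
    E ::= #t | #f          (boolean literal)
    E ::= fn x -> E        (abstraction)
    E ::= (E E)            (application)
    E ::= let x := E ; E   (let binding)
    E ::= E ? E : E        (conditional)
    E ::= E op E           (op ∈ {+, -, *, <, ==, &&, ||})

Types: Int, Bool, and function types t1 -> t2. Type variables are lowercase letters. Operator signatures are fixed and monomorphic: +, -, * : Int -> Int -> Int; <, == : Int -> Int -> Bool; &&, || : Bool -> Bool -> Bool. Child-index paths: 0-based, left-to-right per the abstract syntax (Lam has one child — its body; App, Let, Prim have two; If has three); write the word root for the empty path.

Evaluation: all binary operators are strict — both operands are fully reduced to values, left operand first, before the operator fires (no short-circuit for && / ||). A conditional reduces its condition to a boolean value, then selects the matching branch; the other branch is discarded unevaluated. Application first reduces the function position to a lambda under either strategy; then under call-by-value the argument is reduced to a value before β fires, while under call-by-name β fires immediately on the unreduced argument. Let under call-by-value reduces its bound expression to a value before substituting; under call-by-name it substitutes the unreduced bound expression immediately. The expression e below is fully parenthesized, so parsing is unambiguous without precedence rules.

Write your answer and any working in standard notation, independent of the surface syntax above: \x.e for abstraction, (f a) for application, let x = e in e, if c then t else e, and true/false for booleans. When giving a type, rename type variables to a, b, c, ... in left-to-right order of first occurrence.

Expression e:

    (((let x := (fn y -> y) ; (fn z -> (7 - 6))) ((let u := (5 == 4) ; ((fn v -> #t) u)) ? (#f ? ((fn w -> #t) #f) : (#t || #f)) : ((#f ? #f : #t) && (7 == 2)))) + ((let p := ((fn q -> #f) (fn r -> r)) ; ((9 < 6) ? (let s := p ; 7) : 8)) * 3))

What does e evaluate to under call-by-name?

Derivation:
step 0: (((let x = (\y.y) in (\z.(7 - 6))) (if (let u = (5 == 4) in ((\v.true) u)) then (if false then ((\w.true) false) else (true || false)) else ((if false then false else true) && (7 == 2)))) + ((let p = ((\q.false) (\r.r)) in (if (9 < 6) then (let s = p in 7) else 8)) * 3))
step 1: [let@0.0] (((\z.(7 - 6)) (if (let u = (5 == 4) in ((\v.true) u)) then (if false then ((\w.true) false) else (true || false)) else ((if false then false else true) && (7 == 2)))) + ((let p = ((\q.false) (\r.r)) in (if (9 < 6) then (let s = p in 7) else 8)) * 3))
step 2: [beta@0] ((7 - 6) + ((let p = ((\q.false) (\r.r)) in (if (9 < 6) then (let s = p in 7) else 8)) * 3))
step 3: [delta@0] (1 + ((let p = ((\q.false) (\r.r)) in (if (9 < 6) then (let s = p in 7) else 8)) * 3))
step 4: [let@1.0] (1 + ((if (9 < 6) then (let s = ((\q.false) (\r.r)) in 7) else 8) * 3))
step 5: [delta@1.0.0] (1 + ((if false then (let s = ((\q.false) (\r.r)) in 7) else 8) * 3))
step 6: [if@1.0] (1 + (8 * 3))
step 7: [delta@1] (1 + 24)
step 8: [delta@root] 25

Answer: 25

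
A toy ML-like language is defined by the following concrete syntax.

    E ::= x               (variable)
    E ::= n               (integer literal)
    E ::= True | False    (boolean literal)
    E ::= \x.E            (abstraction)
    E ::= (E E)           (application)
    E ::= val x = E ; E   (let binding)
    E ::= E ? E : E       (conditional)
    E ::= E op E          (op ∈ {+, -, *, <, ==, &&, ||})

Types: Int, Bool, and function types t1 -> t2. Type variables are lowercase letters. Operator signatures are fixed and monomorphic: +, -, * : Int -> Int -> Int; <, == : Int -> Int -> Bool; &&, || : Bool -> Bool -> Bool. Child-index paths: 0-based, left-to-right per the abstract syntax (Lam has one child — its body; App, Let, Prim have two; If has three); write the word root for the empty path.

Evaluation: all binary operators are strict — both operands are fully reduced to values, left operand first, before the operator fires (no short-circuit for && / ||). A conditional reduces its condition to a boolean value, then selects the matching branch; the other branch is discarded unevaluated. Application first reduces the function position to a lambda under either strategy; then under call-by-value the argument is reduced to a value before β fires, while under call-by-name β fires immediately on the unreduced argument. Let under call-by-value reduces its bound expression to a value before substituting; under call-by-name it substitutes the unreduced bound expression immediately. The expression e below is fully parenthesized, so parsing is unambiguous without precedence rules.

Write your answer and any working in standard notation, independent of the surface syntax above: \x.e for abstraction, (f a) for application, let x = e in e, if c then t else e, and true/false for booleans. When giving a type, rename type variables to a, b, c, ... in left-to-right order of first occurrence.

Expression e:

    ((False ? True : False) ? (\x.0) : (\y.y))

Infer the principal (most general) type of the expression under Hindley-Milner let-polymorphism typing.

Trace:
  unify Bool ~ Bool
  unify Bool ~ Bool
  unify Bool ~ Bool
\x._ : a -> Int
y : b
\y._ : b -> b
  unify a -> Int ~ b -> b
  unify a ~ b
  unify Int ~ b

Answer: Int -> Int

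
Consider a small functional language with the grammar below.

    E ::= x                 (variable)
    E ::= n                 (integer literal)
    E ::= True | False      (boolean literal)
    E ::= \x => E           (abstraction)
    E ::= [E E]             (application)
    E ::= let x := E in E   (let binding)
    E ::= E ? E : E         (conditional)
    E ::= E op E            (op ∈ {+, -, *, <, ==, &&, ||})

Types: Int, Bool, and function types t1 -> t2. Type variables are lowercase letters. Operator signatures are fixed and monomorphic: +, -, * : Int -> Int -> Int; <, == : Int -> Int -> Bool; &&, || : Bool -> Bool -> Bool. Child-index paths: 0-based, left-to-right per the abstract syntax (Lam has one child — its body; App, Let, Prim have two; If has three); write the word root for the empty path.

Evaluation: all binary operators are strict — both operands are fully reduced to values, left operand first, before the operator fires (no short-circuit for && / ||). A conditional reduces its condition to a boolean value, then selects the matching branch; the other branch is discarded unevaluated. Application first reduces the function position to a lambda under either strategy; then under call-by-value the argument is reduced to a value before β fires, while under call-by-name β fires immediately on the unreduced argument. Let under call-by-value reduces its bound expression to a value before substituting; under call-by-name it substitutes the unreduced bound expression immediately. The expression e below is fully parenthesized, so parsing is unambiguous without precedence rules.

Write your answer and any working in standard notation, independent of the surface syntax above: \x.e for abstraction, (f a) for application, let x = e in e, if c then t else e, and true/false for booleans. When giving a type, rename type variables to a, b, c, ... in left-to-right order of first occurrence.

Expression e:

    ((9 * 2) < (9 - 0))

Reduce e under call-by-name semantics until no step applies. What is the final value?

Answer: false

Trace:
step 0: ((9 * 2) < (9 - 0))
step 1: [delta@0] (18 < (9 - 0))
step 2: [delta@1] (18 < 9)
step 3: [delta@root] false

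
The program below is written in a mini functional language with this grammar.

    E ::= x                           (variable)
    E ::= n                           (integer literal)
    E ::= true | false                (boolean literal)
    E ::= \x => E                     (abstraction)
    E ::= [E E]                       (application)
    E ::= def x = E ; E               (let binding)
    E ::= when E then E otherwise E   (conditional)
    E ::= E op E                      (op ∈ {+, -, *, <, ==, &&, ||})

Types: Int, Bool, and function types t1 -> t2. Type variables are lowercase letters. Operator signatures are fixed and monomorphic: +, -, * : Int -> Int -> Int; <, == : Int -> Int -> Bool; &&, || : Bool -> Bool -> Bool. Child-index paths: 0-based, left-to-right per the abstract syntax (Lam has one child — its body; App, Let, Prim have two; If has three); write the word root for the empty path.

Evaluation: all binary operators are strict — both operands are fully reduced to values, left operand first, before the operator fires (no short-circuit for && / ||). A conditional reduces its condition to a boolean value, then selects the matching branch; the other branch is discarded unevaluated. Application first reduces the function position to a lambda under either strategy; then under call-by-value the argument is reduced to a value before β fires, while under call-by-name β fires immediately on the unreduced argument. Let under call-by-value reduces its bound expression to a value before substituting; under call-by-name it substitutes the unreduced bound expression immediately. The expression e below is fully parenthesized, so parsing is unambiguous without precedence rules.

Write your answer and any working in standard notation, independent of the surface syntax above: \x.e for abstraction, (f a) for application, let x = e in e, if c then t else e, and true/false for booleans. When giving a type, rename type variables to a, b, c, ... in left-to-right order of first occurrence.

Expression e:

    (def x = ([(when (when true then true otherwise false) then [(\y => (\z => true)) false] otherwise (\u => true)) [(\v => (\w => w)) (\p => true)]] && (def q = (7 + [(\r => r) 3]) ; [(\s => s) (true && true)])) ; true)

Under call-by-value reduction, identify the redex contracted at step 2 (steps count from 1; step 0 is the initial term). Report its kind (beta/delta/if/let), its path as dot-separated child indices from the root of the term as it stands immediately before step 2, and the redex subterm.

Answer: if at 0.0.0 : (if true then ((\y.(\z.true)) false) else (\u.true))

Derivation:
step 0: (let x = (((if (if true then true else false) then ((\y.(\z.true)) false) else (\u.true)) ((\v.(\w.w)) (\p.true))) && (let q = (7 + ((\r.r) 3)) in ((\s.s) (true && true)))) in true)
step 1: [if@0.0.0.0] (let x = (((if true then ((\y.(\z.true)) false) else (\u.true)) ((\v.(\w.w)) (\p.true))) && (let q = (7 + ((\r.r) 3)) in ((\s.s) (true && true)))) in true)
step 2: [if@0.0.0] (let x = ((((\y.(\z.true)) false) ((\v.(\w.w)) (\p.true))) && (let q = (7 + ((\r.r) 3)) in ((\s.s) (true && true)))) in true)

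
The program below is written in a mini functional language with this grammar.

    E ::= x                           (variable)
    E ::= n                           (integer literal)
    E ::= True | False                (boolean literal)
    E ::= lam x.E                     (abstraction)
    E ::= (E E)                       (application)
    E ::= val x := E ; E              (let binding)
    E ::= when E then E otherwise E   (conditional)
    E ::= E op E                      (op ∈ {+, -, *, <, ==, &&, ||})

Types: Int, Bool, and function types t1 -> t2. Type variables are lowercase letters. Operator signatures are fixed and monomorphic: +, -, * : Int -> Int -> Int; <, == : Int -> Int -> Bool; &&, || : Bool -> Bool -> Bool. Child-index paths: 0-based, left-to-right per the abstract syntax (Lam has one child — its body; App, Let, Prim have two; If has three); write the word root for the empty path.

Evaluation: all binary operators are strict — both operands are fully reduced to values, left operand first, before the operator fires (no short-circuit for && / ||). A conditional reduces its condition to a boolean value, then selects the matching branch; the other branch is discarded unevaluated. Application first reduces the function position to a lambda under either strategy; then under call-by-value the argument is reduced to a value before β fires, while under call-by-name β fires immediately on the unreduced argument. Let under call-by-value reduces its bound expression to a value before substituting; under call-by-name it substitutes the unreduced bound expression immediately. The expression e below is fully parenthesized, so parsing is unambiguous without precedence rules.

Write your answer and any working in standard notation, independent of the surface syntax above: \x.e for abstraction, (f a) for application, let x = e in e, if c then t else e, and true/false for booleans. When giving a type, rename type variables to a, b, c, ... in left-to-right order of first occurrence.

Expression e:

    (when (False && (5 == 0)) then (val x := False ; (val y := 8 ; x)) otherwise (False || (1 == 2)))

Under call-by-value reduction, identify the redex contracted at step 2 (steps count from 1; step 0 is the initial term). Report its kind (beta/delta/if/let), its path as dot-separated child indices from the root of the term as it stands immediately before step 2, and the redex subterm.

Derivation:
step 0: (if (false && (5 == 0)) then (let x = false in (let y = 8 in x)) else (false || (1 == 2)))
step 1: [delta@0.1] (if (false && false) then (let x = false in (let y = 8 in x)) else (false || (1 == 2)))
step 2: [delta@0] (if false then (let x = false in (let y = 8 in x)) else (false || (1 == 2)))

Answer: delta at 0 : (false && false)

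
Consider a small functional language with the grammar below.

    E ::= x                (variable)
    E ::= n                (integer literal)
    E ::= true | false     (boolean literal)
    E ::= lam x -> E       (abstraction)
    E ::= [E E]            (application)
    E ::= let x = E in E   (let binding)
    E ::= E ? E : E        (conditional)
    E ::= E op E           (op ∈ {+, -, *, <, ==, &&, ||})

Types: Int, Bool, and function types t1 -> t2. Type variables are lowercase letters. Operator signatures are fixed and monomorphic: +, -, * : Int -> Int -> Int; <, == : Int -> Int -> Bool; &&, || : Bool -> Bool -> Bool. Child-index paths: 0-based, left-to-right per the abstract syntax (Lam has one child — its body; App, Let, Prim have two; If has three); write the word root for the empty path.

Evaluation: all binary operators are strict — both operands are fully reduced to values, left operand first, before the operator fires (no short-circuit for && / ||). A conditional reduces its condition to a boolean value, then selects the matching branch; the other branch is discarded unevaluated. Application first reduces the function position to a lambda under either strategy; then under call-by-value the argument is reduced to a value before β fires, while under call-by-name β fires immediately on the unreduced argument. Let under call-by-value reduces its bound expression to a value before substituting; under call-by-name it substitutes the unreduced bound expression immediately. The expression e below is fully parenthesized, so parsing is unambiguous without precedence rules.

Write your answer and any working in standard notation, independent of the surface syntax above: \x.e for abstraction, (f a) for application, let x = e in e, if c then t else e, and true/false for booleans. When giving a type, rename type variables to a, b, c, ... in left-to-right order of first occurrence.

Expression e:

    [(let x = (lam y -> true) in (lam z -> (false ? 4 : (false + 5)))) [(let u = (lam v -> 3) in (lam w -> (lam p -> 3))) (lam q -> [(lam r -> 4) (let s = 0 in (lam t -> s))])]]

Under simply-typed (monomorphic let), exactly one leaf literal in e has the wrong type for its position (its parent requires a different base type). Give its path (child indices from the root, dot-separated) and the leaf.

Trace:
\y._ : a -> Bool
let x : a -> Bool
  unify Bool ~ Bool
  unify Bool ~ Int
  FAIL: mismatch Bool ~ Int

Answer: 0.1.0.2.0 : false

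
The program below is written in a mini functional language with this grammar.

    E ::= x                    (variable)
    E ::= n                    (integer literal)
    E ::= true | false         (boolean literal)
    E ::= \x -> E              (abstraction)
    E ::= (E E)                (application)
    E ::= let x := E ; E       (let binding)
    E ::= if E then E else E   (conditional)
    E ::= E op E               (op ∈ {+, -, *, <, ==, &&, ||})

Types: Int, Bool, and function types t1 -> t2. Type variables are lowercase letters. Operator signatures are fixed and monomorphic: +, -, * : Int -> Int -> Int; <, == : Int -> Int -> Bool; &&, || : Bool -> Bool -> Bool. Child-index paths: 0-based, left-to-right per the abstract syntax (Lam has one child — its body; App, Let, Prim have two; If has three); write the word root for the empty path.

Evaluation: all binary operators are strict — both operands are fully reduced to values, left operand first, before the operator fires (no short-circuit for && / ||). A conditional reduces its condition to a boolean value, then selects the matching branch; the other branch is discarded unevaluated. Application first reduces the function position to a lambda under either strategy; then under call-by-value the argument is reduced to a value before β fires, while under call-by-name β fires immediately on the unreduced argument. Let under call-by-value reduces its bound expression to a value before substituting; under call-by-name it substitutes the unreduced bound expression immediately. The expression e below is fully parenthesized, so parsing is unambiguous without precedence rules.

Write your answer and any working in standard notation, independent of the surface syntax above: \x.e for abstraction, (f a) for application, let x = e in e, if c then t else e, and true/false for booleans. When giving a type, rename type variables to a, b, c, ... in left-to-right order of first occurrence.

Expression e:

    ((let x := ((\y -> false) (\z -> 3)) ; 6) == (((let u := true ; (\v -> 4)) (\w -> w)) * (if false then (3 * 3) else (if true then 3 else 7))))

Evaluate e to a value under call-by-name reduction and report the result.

Trace:
step 0: ((let x = ((\y.false) (\z.3)) in 6) == (((let u = true in (\v.4)) (\w.w)) * (if false then (3 * 3) else (if true then 3 else 7))))
step 1: [let@0] (6 == (((let u = true in (\v.4)) (\w.w)) * (if false then (3 * 3) else (if true then 3 else 7))))
step 2: [let@1.0.0] (6 == (((\v.4) (\w.w)) * (if false then (3 * 3) else (if true then 3 else 7))))
step 3: [beta@1.0] (6 == (4 * (if false then (3 * 3) else (if true then 3 else 7))))
step 4: [if@1.1] (6 == (4 * (if true then 3 else 7)))
step 5: [if@1.1] (6 == (4 * 3))
step 6: [delta@1] (6 == 12)
step 7: [delta@root] false

Answer: false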